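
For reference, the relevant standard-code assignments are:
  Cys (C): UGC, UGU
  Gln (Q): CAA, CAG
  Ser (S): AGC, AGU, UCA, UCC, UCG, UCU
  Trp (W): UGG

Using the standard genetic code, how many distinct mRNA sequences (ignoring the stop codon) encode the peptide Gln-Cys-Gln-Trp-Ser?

Gln: 2 codons.
Cys: 2 codons.
Gln: 2 codons.
Trp: 1 codon.
Ser: 6 codons.
2 × 2 × 2 × 1 × 6 = 48.

48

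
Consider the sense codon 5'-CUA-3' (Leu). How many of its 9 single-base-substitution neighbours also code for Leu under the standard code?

Position 1: UUA → 1 synonymous.
Position 2: none → 0 synonymous.
Position 3: CUU, CUC, CUG → 3 synonymous.
Total: 1 + 0 + 3 = 4.

4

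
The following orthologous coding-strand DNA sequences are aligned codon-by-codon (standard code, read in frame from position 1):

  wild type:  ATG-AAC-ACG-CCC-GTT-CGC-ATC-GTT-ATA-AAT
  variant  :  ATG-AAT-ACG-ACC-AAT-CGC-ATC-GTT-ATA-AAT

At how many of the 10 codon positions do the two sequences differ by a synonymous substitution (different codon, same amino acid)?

Codon 1: ATG Met / ATG Met — identical.
Codon 2: AAC Asn / AAT Asn — synonymous.
Codon 3: ACG Thr / ACG Thr — identical.
Codon 4: CCC Pro / ACC Thr — nonsynonymous.
Codon 5: GTT Val / AAT Asn — nonsynonymous.
Codon 6: CGC Arg / CGC Arg — identical.
Codon 7: ATC Ile / ATC Ile — identical.
Codon 8: GTT Val / GTT Val — identical.
Codon 9: ATA Ile / ATA Ile — identical.
Codon 10: AAT Asn / AAT Asn — identical.
Synonymous differences: 1.

1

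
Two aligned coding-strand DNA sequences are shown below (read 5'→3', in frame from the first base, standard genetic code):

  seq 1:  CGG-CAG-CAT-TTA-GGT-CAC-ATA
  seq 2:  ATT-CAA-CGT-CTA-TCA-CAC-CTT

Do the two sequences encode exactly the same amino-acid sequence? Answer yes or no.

Codon 1: CGG Arg / ATT Ile — nonsynonymous.
Codon 2: CAG Gln / CAA Gln — synonymous.
Codon 3: CAT His / CGT Arg — nonsynonymous.
Codon 4: TTA Leu / CTA Leu — synonymous.
Codon 5: GGT Gly / TCA Ser — nonsynonymous.
Codon 6: CAC His / CAC His — identical.
Codon 7: ATA Ile / CTT Leu — nonsynonymous.
Nonsynonymous differences: 4 → different protein.

no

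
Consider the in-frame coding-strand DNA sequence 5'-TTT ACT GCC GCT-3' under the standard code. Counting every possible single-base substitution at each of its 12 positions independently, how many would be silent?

Codon 1 (TTT, Phe): 1 synonymous substitution.
Codon 2 (ACT, Thr): 3 synonymous substitutions.
Codon 3 (GCC, Ala): 3 synonymous substitutions.
Codon 4 (GCT, Ala): 3 synonymous substitutions.
Total: 1 + 3 + 3 + 3 = 10.

10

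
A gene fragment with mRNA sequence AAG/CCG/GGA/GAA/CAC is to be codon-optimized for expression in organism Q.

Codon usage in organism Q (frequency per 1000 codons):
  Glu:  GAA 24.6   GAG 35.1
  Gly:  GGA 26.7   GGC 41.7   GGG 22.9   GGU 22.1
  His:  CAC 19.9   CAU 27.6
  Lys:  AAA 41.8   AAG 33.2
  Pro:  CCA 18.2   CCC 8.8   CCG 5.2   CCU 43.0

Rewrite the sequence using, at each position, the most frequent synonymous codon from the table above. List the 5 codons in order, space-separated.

AAA CCU GGC GAG CAU

Codon 1 (Lys): best is AAA at 41.8.
Codon 2 (Pro): best is CCU at 43.0.
Codon 3 (Gly): best is GGC at 41.7.
Codon 4 (Glu): best is GAG at 35.1.
Codon 5 (His): best is CAU at 27.6.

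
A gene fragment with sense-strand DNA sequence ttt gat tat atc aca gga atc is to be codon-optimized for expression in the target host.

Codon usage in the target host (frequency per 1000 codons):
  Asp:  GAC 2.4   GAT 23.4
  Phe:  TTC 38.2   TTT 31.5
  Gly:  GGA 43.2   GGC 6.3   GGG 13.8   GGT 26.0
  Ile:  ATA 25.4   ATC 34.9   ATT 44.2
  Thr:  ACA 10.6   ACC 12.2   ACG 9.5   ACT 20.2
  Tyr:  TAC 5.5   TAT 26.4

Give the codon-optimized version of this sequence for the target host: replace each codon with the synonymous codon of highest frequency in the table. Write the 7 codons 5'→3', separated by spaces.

TTC GAT TAT ATT ACT GGA ATT

Codon 1 (Phe): best is TTC at 38.2.
Codon 2 (Asp): best is GAT at 23.4.
Codon 3 (Tyr): best is TAT at 26.4.
Codon 4 (Ile): best is ATT at 44.2.
Codon 5 (Thr): best is ACT at 20.2.
Codon 6 (Gly): best is GGA at 43.2.
Codon 7 (Ile): best is ATT at 44.2.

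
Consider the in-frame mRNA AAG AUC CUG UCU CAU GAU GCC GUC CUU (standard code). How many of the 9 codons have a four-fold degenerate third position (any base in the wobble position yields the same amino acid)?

Codon 1 AAG (Lys): third position 2-fold.
Codon 2 AUC (Ile): third position 3-fold.
Codon 3 CUG (Leu): third position 4-fold.
Codon 4 UCU (Ser): third position 4-fold.
Codon 5 CAU (His): third position 2-fold.
Codon 6 GAU (Asp): third position 2-fold.
Codon 7 GCC (Ala): third position 4-fold.
Codon 8 GUC (Val): third position 4-fold.
Codon 9 CUU (Leu): third position 4-fold.
Four-fold degenerate third positions: 5.

5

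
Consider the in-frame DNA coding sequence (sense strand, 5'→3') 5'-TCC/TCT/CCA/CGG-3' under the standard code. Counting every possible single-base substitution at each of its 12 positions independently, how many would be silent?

Codon 1 (TCC, Ser): 3 synonymous substitutions.
Codon 2 (TCT, Ser): 3 synonymous substitutions.
Codon 3 (CCA, Pro): 3 synonymous substitutions.
Codon 4 (CGG, Arg): 4 synonymous substitutions.
Total: 3 + 3 + 3 + 4 = 13.

13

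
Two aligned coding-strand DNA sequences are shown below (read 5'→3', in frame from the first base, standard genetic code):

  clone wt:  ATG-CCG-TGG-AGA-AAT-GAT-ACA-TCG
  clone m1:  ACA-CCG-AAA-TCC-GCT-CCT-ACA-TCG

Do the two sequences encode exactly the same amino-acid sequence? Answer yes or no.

no

Codon 1: ATG Met / ACA Thr — nonsynonymous.
Codon 2: CCG Pro / CCG Pro — identical.
Codon 3: TGG Trp / AAA Lys — nonsynonymous.
Codon 4: AGA Arg / TCC Ser — nonsynonymous.
Codon 5: AAT Asn / GCT Ala — nonsynonymous.
Codon 6: GAT Asp / CCT Pro — nonsynonymous.
Codon 7: ACA Thr / ACA Thr — identical.
Codon 8: TCG Ser / TCG Ser — identical.
Nonsynonymous differences: 5 → different protein.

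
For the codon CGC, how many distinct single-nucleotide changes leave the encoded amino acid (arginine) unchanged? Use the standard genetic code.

Position 1: none → 0 synonymous.
Position 2: none → 0 synonymous.
Position 3: CGT, CGA, CGG → 3 synonymous.
Total: 0 + 0 + 3 = 3.

3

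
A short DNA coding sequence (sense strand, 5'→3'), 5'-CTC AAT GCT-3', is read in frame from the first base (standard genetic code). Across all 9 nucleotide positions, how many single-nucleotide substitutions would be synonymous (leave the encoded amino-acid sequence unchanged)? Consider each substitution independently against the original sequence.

Codon 1 (CTC, Leu): 3 synonymous substitutions.
Codon 2 (AAT, Asn): 1 synonymous substitution.
Codon 3 (GCT, Ala): 3 synonymous substitutions.
Total: 3 + 1 + 3 = 7.

7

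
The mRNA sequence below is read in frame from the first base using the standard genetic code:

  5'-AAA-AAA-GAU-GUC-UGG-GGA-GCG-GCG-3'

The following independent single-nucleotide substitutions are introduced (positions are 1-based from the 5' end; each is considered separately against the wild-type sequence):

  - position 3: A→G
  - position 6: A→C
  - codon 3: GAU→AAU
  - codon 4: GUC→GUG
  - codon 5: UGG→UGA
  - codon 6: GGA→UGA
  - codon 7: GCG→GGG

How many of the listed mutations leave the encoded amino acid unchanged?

2

Codon 1: AAA (Lys) → AAG (Lys) — synonymous.
Codon 2: AAA (Lys) → AAC (Asn) — missense.
Codon 3: GAU (Asp) → AAU (Asn) — missense.
Codon 4: GUC (Val) → GUG (Val) — synonymous.
Codon 5: UGG (Trp) → UGA (Stop) — nonsense.
Codon 6: GGA (Gly) → UGA (Stop) — nonsense.
Codon 7: GCG (Ala) → GGG (Gly) — missense.
Synonymous: 2 of 7.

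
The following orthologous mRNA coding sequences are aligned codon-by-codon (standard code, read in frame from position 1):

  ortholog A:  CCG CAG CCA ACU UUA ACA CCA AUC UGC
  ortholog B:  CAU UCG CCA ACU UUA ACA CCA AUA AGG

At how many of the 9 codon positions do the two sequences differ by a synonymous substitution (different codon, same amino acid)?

Codon 1: CCG Pro / CAU His — nonsynonymous.
Codon 2: CAG Gln / UCG Ser — nonsynonymous.
Codon 3: CCA Pro / CCA Pro — identical.
Codon 4: ACU Thr / ACU Thr — identical.
Codon 5: UUA Leu / UUA Leu — identical.
Codon 6: ACA Thr / ACA Thr — identical.
Codon 7: CCA Pro / CCA Pro — identical.
Codon 8: AUC Ile / AUA Ile — synonymous.
Codon 9: UGC Cys / AGG Arg — nonsynonymous.
Synonymous differences: 1.

1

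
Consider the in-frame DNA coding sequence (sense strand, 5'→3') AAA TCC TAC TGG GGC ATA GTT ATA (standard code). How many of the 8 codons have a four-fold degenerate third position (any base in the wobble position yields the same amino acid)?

Codon 1 AAA (Lys): third position 2-fold.
Codon 2 TCC (Ser): third position 4-fold.
Codon 3 TAC (Tyr): third position 2-fold.
Codon 4 TGG (Trp): third position 1-fold.
Codon 5 GGC (Gly): third position 4-fold.
Codon 6 ATA (Ile): third position 3-fold.
Codon 7 GTT (Val): third position 4-fold.
Codon 8 ATA (Ile): third position 3-fold.
Four-fold degenerate third positions: 3.

3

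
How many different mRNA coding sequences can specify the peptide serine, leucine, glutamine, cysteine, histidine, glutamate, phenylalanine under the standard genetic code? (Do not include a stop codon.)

Ser: 6 codons.
Leu: 6 codons.
Gln: 2 codons.
Cys: 2 codons.
His: 2 codons.
Glu: 2 codons.
Phe: 2 codons.
6 × 6 × 2 × 2 × 2 × 2 × 2 = 1152.

1152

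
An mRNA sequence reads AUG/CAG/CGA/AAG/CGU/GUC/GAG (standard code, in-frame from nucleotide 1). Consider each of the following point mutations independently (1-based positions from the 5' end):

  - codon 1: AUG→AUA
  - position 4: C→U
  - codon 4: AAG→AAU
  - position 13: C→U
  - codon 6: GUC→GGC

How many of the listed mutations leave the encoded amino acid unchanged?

Codon 1: AUG (Met) → AUA (Ile) — missense.
Codon 2: CAG (Gln) → UAG (Stop) — nonsense.
Codon 4: AAG (Lys) → AAU (Asn) — missense.
Codon 5: CGU (Arg) → UGU (Cys) — missense.
Codon 6: GUC (Val) → GGC (Gly) — missense.
Synonymous: 0 of 5.

0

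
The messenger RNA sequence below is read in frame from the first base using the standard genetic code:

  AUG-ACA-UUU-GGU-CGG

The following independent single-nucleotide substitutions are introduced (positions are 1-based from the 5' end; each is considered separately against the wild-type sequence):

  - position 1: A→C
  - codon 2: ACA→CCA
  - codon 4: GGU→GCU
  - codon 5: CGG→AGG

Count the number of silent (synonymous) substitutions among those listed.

1

Codon 1: AUG (Met) → CUG (Leu) — missense.
Codon 2: ACA (Thr) → CCA (Pro) — missense.
Codon 4: GGU (Gly) → GCU (Ala) — missense.
Codon 5: CGG (Arg) → AGG (Arg) — synonymous.
Synonymous: 1 of 4.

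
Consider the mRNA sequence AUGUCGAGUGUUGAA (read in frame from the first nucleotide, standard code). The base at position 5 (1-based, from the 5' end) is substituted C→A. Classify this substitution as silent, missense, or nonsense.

nonsense

Position 5 falls in codon 2: UCG → Ser.
After the substitution the codon is UAG → Stop.
The new codon is a stop codon, so this is a nonsense mutation.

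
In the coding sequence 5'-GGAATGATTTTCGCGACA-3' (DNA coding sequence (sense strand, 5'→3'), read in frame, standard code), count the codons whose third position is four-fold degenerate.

Codon 1 GGA (Gly): third position 4-fold.
Codon 2 ATG (Met): third position 1-fold.
Codon 3 ATT (Ile): third position 3-fold.
Codon 4 TTC (Phe): third position 2-fold.
Codon 5 GCG (Ala): third position 4-fold.
Codon 6 ACA (Thr): third position 4-fold.
Four-fold degenerate third positions: 3.

3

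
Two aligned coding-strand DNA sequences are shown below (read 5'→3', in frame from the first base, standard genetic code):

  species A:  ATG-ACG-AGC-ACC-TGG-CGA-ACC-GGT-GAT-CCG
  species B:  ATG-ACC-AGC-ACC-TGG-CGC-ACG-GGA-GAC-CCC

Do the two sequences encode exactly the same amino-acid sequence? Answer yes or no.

yes

Codon 1: ATG Met / ATG Met — identical.
Codon 2: ACG Thr / ACC Thr — synonymous.
Codon 3: AGC Ser / AGC Ser — identical.
Codon 4: ACC Thr / ACC Thr — identical.
Codon 5: TGG Trp / TGG Trp — identical.
Codon 6: CGA Arg / CGC Arg — synonymous.
Codon 7: ACC Thr / ACG Thr — synonymous.
Codon 8: GGT Gly / GGA Gly — synonymous.
Codon 9: GAT Asp / GAC Asp — synonymous.
Codon 10: CCG Pro / CCC Pro — synonymous.
Nonsynonymous differences: 0 → same protein.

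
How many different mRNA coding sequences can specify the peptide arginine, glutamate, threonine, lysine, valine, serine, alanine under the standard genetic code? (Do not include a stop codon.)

9216

Arg: 6 codons.
Glu: 2 codons.
Thr: 4 codons.
Lys: 2 codons.
Val: 4 codons.
Ser: 6 codons.
Ala: 4 codons.
6 × 2 × 4 × 2 × 4 × 6 × 4 = 9216.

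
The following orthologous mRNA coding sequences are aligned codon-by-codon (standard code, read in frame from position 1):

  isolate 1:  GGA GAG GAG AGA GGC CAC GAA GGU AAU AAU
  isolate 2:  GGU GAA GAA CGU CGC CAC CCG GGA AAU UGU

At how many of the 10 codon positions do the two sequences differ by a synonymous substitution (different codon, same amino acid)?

Codon 1: GGA Gly / GGU Gly — synonymous.
Codon 2: GAG Glu / GAA Glu — synonymous.
Codon 3: GAG Glu / GAA Glu — synonymous.
Codon 4: AGA Arg / CGU Arg — synonymous.
Codon 5: GGC Gly / CGC Arg — nonsynonymous.
Codon 6: CAC His / CAC His — identical.
Codon 7: GAA Glu / CCG Pro — nonsynonymous.
Codon 8: GGU Gly / GGA Gly — synonymous.
Codon 9: AAU Asn / AAU Asn — identical.
Codon 10: AAU Asn / UGU Cys — nonsynonymous.
Synonymous differences: 5.

5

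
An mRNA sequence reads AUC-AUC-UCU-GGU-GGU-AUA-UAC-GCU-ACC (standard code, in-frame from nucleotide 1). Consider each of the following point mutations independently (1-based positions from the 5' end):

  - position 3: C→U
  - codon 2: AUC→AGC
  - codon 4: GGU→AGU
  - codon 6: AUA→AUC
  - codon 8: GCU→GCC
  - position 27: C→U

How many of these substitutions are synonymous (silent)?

4

Codon 1: AUC (Ile) → AUU (Ile) — synonymous.
Codon 2: AUC (Ile) → AGC (Ser) — missense.
Codon 4: GGU (Gly) → AGU (Ser) — missense.
Codon 6: AUA (Ile) → AUC (Ile) — synonymous.
Codon 8: GCU (Ala) → GCC (Ala) — synonymous.
Codon 9: ACC (Thr) → ACU (Thr) — synonymous.
Synonymous: 4 of 6.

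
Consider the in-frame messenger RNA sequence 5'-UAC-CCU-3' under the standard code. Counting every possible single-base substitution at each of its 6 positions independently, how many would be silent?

4

Codon 1 (UAC, Tyr): 1 synonymous substitution.
Codon 2 (CCU, Pro): 3 synonymous substitutions.
Total: 1 + 3 = 4.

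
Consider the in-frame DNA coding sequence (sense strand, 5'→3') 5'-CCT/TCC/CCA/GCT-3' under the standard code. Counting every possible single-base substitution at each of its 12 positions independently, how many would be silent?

Codon 1 (CCT, Pro): 3 synonymous substitutions.
Codon 2 (TCC, Ser): 3 synonymous substitutions.
Codon 3 (CCA, Pro): 3 synonymous substitutions.
Codon 4 (GCT, Ala): 3 synonymous substitutions.
Total: 3 + 3 + 3 + 3 = 12.

12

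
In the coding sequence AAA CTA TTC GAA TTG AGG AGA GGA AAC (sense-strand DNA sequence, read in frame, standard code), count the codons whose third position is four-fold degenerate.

2

Codon 1 AAA (Lys): third position 2-fold.
Codon 2 CTA (Leu): third position 4-fold.
Codon 3 TTC (Phe): third position 2-fold.
Codon 4 GAA (Glu): third position 2-fold.
Codon 5 TTG (Leu): third position 2-fold.
Codon 6 AGG (Arg): third position 2-fold.
Codon 7 AGA (Arg): third position 2-fold.
Codon 8 GGA (Gly): third position 4-fold.
Codon 9 AAC (Asn): third position 2-fold.
Four-fold degenerate third positions: 2.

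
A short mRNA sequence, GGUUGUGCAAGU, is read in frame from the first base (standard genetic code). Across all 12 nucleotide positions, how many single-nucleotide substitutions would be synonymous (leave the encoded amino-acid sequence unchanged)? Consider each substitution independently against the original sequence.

Codon 1 (GGU, Gly): 3 synonymous substitutions.
Codon 2 (UGU, Cys): 1 synonymous substitution.
Codon 3 (GCA, Ala): 3 synonymous substitutions.
Codon 4 (AGU, Ser): 1 synonymous substitution.
Total: 3 + 1 + 3 + 1 = 8.

8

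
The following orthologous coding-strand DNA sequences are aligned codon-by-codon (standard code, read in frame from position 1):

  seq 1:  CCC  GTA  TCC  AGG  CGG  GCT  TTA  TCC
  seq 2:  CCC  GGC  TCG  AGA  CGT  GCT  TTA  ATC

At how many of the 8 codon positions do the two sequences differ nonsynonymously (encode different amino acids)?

Codon 1: CCC Pro / CCC Pro — identical.
Codon 2: GTA Val / GGC Gly — nonsynonymous.
Codon 3: TCC Ser / TCG Ser — synonymous.
Codon 4: AGG Arg / AGA Arg — synonymous.
Codon 5: CGG Arg / CGT Arg — synonymous.
Codon 6: GCT Ala / GCT Ala — identical.
Codon 7: TTA Leu / TTA Leu — identical.
Codon 8: TCC Ser / ATC Ile — nonsynonymous.
Nonsynonymous differences: 2.

2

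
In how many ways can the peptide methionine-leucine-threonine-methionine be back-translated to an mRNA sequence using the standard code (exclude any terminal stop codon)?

Met: 1 codon.
Leu: 6 codons.
Thr: 4 codons.
Met: 1 codon.
1 × 6 × 4 × 1 = 24.

24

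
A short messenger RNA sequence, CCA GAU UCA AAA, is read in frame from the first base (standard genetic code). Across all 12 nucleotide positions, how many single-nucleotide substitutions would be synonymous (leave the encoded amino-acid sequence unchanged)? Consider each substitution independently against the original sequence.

Codon 1 (CCA, Pro): 3 synonymous substitutions.
Codon 2 (GAU, Asp): 1 synonymous substitution.
Codon 3 (UCA, Ser): 3 synonymous substitutions.
Codon 4 (AAA, Lys): 1 synonymous substitution.
Total: 3 + 1 + 3 + 1 = 8.

8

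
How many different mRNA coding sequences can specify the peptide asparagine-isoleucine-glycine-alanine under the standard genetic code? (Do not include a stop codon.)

Asn: 2 codons.
Ile: 3 codons.
Gly: 4 codons.
Ala: 4 codons.
2 × 3 × 4 × 4 = 96.

96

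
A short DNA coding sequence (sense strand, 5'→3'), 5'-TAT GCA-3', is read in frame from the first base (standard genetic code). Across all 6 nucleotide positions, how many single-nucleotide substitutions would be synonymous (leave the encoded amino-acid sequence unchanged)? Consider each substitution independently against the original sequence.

4

Codon 1 (TAT, Tyr): 1 synonymous substitution.
Codon 2 (GCA, Ala): 3 synonymous substitutions.
Total: 1 + 3 = 4.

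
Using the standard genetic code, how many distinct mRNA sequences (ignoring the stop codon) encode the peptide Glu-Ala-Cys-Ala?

Glu: 2 codons.
Ala: 4 codons.
Cys: 2 codons.
Ala: 4 codons.
2 × 4 × 2 × 4 = 64.

64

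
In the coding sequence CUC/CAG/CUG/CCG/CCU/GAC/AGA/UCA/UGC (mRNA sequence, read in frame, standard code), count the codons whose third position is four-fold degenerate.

5

Codon 1 CUC (Leu): third position 4-fold.
Codon 2 CAG (Gln): third position 2-fold.
Codon 3 CUG (Leu): third position 4-fold.
Codon 4 CCG (Pro): third position 4-fold.
Codon 5 CCU (Pro): third position 4-fold.
Codon 6 GAC (Asp): third position 2-fold.
Codon 7 AGA (Arg): third position 2-fold.
Codon 8 UCA (Ser): third position 4-fold.
Codon 9 UGC (Cys): third position 2-fold.
Four-fold degenerate third positions: 5.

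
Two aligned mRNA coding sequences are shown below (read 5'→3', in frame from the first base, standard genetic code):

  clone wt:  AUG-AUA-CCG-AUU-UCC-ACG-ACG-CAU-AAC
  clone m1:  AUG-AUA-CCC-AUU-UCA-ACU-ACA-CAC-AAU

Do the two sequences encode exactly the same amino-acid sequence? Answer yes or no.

Codon 1: AUG Met / AUG Met — identical.
Codon 2: AUA Ile / AUA Ile — identical.
Codon 3: CCG Pro / CCC Pro — synonymous.
Codon 4: AUU Ile / AUU Ile — identical.
Codon 5: UCC Ser / UCA Ser — synonymous.
Codon 6: ACG Thr / ACU Thr — synonymous.
Codon 7: ACG Thr / ACA Thr — synonymous.
Codon 8: CAU His / CAC His — synonymous.
Codon 9: AAC Asn / AAU Asn — synonymous.
Nonsynonymous differences: 0 → same protein.

yes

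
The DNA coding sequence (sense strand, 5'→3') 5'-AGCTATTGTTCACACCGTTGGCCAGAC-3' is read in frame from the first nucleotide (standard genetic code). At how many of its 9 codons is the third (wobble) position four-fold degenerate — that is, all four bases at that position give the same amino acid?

Codon 1 AGC (Ser): third position 2-fold.
Codon 2 TAT (Tyr): third position 2-fold.
Codon 3 TGT (Cys): third position 2-fold.
Codon 4 TCA (Ser): third position 4-fold.
Codon 5 CAC (His): third position 2-fold.
Codon 6 CGT (Arg): third position 4-fold.
Codon 7 TGG (Trp): third position 1-fold.
Codon 8 CCA (Pro): third position 4-fold.
Codon 9 GAC (Asp): third position 2-fold.
Four-fold degenerate third positions: 3.

3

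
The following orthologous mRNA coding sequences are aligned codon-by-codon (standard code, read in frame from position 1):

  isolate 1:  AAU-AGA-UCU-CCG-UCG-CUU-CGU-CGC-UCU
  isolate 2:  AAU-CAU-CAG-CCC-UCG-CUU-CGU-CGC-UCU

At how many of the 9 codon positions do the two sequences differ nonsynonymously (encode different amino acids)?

Codon 1: AAU Asn / AAU Asn — identical.
Codon 2: AGA Arg / CAU His — nonsynonymous.
Codon 3: UCU Ser / CAG Gln — nonsynonymous.
Codon 4: CCG Pro / CCC Pro — synonymous.
Codon 5: UCG Ser / UCG Ser — identical.
Codon 6: CUU Leu / CUU Leu — identical.
Codon 7: CGU Arg / CGU Arg — identical.
Codon 8: CGC Arg / CGC Arg — identical.
Codon 9: UCU Ser / UCU Ser — identical.
Nonsynonymous differences: 2.

2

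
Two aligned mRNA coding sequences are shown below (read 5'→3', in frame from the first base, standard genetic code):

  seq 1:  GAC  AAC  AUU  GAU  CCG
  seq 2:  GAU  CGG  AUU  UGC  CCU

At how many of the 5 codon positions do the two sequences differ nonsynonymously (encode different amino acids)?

2

Codon 1: GAC Asp / GAU Asp — synonymous.
Codon 2: AAC Asn / CGG Arg — nonsynonymous.
Codon 3: AUU Ile / AUU Ile — identical.
Codon 4: GAU Asp / UGC Cys — nonsynonymous.
Codon 5: CCG Pro / CCU Pro — synonymous.
Nonsynonymous differences: 2.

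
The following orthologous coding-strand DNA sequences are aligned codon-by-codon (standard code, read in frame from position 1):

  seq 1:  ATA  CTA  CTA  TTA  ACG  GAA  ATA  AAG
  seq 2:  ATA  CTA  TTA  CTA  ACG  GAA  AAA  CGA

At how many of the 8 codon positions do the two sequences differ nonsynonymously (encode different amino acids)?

Codon 1: ATA Ile / ATA Ile — identical.
Codon 2: CTA Leu / CTA Leu — identical.
Codon 3: CTA Leu / TTA Leu — synonymous.
Codon 4: TTA Leu / CTA Leu — synonymous.
Codon 5: ACG Thr / ACG Thr — identical.
Codon 6: GAA Glu / GAA Glu — identical.
Codon 7: ATA Ile / AAA Lys — nonsynonymous.
Codon 8: AAG Lys / CGA Arg — nonsynonymous.
Nonsynonymous differences: 2.

2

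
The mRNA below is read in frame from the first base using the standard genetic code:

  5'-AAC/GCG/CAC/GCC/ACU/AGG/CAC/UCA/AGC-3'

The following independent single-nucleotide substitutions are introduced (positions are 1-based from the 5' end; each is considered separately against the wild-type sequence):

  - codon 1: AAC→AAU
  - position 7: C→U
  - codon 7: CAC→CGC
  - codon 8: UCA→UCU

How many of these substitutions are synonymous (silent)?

Codon 1: AAC (Asn) → AAU (Asn) — synonymous.
Codon 3: CAC (His) → UAC (Tyr) — missense.
Codon 7: CAC (His) → CGC (Arg) — missense.
Codon 8: UCA (Ser) → UCU (Ser) — synonymous.
Synonymous: 2 of 4.

2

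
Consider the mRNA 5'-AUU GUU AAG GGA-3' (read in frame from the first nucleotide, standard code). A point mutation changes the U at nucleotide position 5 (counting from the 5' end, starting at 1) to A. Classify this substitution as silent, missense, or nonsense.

missense

Position 5 falls in codon 2: GUU → Val.
After the substitution the codon is GAU → Asp.
Val ≠ Asp, so this is a missense mutation.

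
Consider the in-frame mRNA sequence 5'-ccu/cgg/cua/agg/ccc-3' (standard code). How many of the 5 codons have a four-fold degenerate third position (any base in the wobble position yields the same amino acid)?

Codon 1 CCU (Pro): third position 4-fold.
Codon 2 CGG (Arg): third position 4-fold.
Codon 3 CUA (Leu): third position 4-fold.
Codon 4 AGG (Arg): third position 2-fold.
Codon 5 CCC (Pro): third position 4-fold.
Four-fold degenerate third positions: 4.

4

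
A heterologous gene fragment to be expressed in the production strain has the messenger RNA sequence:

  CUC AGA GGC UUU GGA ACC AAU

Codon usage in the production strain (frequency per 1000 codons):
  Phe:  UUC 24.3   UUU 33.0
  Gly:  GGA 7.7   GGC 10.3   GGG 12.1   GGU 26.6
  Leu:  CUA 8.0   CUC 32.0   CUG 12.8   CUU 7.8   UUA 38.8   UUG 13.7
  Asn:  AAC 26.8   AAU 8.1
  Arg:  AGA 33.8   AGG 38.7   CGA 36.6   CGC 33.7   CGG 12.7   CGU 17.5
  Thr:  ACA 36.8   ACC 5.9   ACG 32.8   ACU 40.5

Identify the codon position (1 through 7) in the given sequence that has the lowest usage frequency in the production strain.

6

Codon 1 CUC (Leu): 32.0 per 1000.
Codon 2 AGA (Arg): 33.8 per 1000.
Codon 3 GGC (Gly): 10.3 per 1000.
Codon 4 UUU (Phe): 33.0 per 1000.
Codon 5 GGA (Gly): 7.7 per 1000.
Codon 6 ACC (Thr): 5.9 per 1000.
Codon 7 AAU (Asn): 8.1 per 1000.
Lowest frequency is 5.9 at codon 6.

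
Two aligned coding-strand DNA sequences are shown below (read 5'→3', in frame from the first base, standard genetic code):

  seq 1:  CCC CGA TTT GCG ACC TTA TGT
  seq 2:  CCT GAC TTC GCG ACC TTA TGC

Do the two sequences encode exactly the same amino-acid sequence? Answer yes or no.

Codon 1: CCC Pro / CCT Pro — synonymous.
Codon 2: CGA Arg / GAC Asp — nonsynonymous.
Codon 3: TTT Phe / TTC Phe — synonymous.
Codon 4: GCG Ala / GCG Ala — identical.
Codon 5: ACC Thr / ACC Thr — identical.
Codon 6: TTA Leu / TTA Leu — identical.
Codon 7: TGT Cys / TGC Cys — synonymous.
Nonsynonymous differences: 1 → different protein.

no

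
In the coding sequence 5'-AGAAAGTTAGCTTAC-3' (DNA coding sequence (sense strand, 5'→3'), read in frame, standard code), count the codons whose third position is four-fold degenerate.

Codon 1 AGA (Arg): third position 2-fold.
Codon 2 AAG (Lys): third position 2-fold.
Codon 3 TTA (Leu): third position 2-fold.
Codon 4 GCT (Ala): third position 4-fold.
Codon 5 TAC (Tyr): third position 2-fold.
Four-fold degenerate third positions: 1.

1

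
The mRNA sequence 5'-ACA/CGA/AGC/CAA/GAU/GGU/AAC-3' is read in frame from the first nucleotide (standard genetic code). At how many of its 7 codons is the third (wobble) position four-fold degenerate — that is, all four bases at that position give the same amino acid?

Codon 1 ACA (Thr): third position 4-fold.
Codon 2 CGA (Arg): third position 4-fold.
Codon 3 AGC (Ser): third position 2-fold.
Codon 4 CAA (Gln): third position 2-fold.
Codon 5 GAU (Asp): third position 2-fold.
Codon 6 GGU (Gly): third position 4-fold.
Codon 7 AAC (Asn): third position 2-fold.
Four-fold degenerate third positions: 3.

3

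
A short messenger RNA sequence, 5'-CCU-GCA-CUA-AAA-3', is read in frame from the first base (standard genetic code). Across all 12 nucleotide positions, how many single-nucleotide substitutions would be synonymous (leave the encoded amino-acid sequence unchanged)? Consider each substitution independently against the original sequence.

Codon 1 (CCU, Pro): 3 synonymous substitutions.
Codon 2 (GCA, Ala): 3 synonymous substitutions.
Codon 3 (CUA, Leu): 4 synonymous substitutions.
Codon 4 (AAA, Lys): 1 synonymous substitution.
Total: 3 + 3 + 4 + 1 = 11.

11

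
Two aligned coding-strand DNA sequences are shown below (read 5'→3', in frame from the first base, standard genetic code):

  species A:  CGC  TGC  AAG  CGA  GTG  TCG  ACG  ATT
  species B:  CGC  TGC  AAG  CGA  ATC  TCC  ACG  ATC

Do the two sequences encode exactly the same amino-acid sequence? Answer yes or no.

Codon 1: CGC Arg / CGC Arg — identical.
Codon 2: TGC Cys / TGC Cys — identical.
Codon 3: AAG Lys / AAG Lys — identical.
Codon 4: CGA Arg / CGA Arg — identical.
Codon 5: GTG Val / ATC Ile — nonsynonymous.
Codon 6: TCG Ser / TCC Ser — synonymous.
Codon 7: ACG Thr / ACG Thr — identical.
Codon 8: ATT Ile / ATC Ile — synonymous.
Nonsynonymous differences: 1 → different protein.

no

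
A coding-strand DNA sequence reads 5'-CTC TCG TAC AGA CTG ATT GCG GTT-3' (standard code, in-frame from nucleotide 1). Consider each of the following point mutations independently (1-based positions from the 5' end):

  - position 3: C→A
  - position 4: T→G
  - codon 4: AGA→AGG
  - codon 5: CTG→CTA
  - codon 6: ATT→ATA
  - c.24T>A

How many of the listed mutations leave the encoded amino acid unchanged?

Codon 1: CTC (Leu) → CTA (Leu) — synonymous.
Codon 2: TCG (Ser) → GCG (Ala) — missense.
Codon 4: AGA (Arg) → AGG (Arg) — synonymous.
Codon 5: CTG (Leu) → CTA (Leu) — synonymous.
Codon 6: ATT (Ile) → ATA (Ile) — synonymous.
Codon 8: GTT (Val) → GTA (Val) — synonymous.
Synonymous: 5 of 6.

5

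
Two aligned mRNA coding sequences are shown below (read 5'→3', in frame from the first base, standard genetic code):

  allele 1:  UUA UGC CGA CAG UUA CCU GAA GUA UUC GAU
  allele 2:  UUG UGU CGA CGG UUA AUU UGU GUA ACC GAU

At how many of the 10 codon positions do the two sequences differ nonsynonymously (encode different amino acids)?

Codon 1: UUA Leu / UUG Leu — synonymous.
Codon 2: UGC Cys / UGU Cys — synonymous.
Codon 3: CGA Arg / CGA Arg — identical.
Codon 4: CAG Gln / CGG Arg — nonsynonymous.
Codon 5: UUA Leu / UUA Leu — identical.
Codon 6: CCU Pro / AUU Ile — nonsynonymous.
Codon 7: GAA Glu / UGU Cys — nonsynonymous.
Codon 8: GUA Val / GUA Val — identical.
Codon 9: UUC Phe / ACC Thr — nonsynonymous.
Codon 10: GAU Asp / GAU Asp — identical.
Nonsynonymous differences: 4.

4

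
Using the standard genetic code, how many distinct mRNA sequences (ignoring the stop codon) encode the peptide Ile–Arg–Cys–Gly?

144

Ile: 3 codons.
Arg: 6 codons.
Cys: 2 codons.
Gly: 4 codons.
3 × 6 × 2 × 4 = 144.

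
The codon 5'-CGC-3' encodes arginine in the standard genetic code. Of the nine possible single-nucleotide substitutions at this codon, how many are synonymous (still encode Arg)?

3

Position 1: none → 0 synonymous.
Position 2: none → 0 synonymous.
Position 3: CGU, CGA, CGG → 3 synonymous.
Total: 0 + 0 + 3 = 3.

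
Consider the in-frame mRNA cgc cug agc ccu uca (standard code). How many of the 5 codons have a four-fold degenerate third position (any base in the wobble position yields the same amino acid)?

4

Codon 1 CGC (Arg): third position 4-fold.
Codon 2 CUG (Leu): third position 4-fold.
Codon 3 AGC (Ser): third position 2-fold.
Codon 4 CCU (Pro): third position 4-fold.
Codon 5 UCA (Ser): third position 4-fold.
Four-fold degenerate third positions: 4.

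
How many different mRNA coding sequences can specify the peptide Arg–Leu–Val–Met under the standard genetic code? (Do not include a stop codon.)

144

Arg: 6 codons.
Leu: 6 codons.
Val: 4 codons.
Met: 1 codon.
6 × 6 × 4 × 1 = 144.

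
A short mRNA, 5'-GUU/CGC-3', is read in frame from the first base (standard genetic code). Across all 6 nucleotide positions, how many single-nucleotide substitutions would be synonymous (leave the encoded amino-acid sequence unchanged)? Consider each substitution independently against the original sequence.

6

Codon 1 (GUU, Val): 3 synonymous substitutions.
Codon 2 (CGC, Arg): 3 synonymous substitutions.
Total: 3 + 3 = 6.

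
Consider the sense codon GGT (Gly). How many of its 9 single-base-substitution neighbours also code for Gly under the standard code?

3

Position 1: none → 0 synonymous.
Position 2: none → 0 synonymous.
Position 3: GGC, GGA, GGG → 3 synonymous.
Total: 0 + 0 + 3 = 3.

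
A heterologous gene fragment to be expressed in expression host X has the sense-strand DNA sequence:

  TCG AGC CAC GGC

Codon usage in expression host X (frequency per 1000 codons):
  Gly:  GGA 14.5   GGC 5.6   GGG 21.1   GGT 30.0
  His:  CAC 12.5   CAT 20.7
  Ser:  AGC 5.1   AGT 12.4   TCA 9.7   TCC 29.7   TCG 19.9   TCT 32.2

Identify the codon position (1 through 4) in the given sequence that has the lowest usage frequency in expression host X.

Codon 1 TCG (Ser): 19.9 per 1000.
Codon 2 AGC (Ser): 5.1 per 1000.
Codon 3 CAC (His): 12.5 per 1000.
Codon 4 GGC (Gly): 5.6 per 1000.
Lowest frequency is 5.1 at codon 2.

2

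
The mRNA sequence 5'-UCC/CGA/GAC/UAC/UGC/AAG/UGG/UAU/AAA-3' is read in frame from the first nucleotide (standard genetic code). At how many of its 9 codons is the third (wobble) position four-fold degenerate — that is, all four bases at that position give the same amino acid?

Codon 1 UCC (Ser): third position 4-fold.
Codon 2 CGA (Arg): third position 4-fold.
Codon 3 GAC (Asp): third position 2-fold.
Codon 4 UAC (Tyr): third position 2-fold.
Codon 5 UGC (Cys): third position 2-fold.
Codon 6 AAG (Lys): third position 2-fold.
Codon 7 UGG (Trp): third position 1-fold.
Codon 8 UAU (Tyr): third position 2-fold.
Codon 9 AAA (Lys): third position 2-fold.
Four-fold degenerate third positions: 2.

2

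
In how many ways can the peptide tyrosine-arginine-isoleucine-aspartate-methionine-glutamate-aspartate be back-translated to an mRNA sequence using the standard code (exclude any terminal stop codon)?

288

Tyr: 2 codons.
Arg: 6 codons.
Ile: 3 codons.
Asp: 2 codons.
Met: 1 codon.
Glu: 2 codons.
Asp: 2 codons.
2 × 6 × 3 × 2 × 1 × 2 × 2 = 288.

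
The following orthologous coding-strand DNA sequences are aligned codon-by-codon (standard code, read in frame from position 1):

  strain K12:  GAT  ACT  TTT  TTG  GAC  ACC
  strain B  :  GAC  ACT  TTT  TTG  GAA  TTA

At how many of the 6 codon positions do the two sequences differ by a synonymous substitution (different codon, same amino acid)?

Codon 1: GAT Asp / GAC Asp — synonymous.
Codon 2: ACT Thr / ACT Thr — identical.
Codon 3: TTT Phe / TTT Phe — identical.
Codon 4: TTG Leu / TTG Leu — identical.
Codon 5: GAC Asp / GAA Glu — nonsynonymous.
Codon 6: ACC Thr / TTA Leu — nonsynonymous.
Synonymous differences: 1.

1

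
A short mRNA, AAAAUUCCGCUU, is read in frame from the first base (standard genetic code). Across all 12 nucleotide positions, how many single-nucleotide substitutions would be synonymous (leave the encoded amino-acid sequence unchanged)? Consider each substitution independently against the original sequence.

Codon 1 (AAA, Lys): 1 synonymous substitution.
Codon 2 (AUU, Ile): 2 synonymous substitutions.
Codon 3 (CCG, Pro): 3 synonymous substitutions.
Codon 4 (CUU, Leu): 3 synonymous substitutions.
Total: 1 + 2 + 3 + 3 = 9.

9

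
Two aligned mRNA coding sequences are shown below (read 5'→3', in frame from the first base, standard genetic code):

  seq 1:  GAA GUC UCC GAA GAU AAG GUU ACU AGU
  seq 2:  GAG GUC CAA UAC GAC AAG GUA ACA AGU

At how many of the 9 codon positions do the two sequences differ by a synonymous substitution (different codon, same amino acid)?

4

Codon 1: GAA Glu / GAG Glu — synonymous.
Codon 2: GUC Val / GUC Val — identical.
Codon 3: UCC Ser / CAA Gln — nonsynonymous.
Codon 4: GAA Glu / UAC Tyr — nonsynonymous.
Codon 5: GAU Asp / GAC Asp — synonymous.
Codon 6: AAG Lys / AAG Lys — identical.
Codon 7: GUU Val / GUA Val — synonymous.
Codon 8: ACU Thr / ACA Thr — synonymous.
Codon 9: AGU Ser / AGU Ser — identical.
Synonymous differences: 4.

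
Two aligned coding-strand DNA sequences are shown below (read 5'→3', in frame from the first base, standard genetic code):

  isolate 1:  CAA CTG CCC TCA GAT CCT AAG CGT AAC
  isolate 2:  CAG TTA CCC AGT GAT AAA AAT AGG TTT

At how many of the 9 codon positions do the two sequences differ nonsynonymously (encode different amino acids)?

3

Codon 1: CAA Gln / CAG Gln — synonymous.
Codon 2: CTG Leu / TTA Leu — synonymous.
Codon 3: CCC Pro / CCC Pro — identical.
Codon 4: TCA Ser / AGT Ser — synonymous.
Codon 5: GAT Asp / GAT Asp — identical.
Codon 6: CCT Pro / AAA Lys — nonsynonymous.
Codon 7: AAG Lys / AAT Asn — nonsynonymous.
Codon 8: CGT Arg / AGG Arg — synonymous.
Codon 9: AAC Asn / TTT Phe — nonsynonymous.
Nonsynonymous differences: 3.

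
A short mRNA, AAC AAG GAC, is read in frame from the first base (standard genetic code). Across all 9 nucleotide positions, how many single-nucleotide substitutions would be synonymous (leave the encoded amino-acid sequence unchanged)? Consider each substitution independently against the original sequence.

Codon 1 (AAC, Asn): 1 synonymous substitution.
Codon 2 (AAG, Lys): 1 synonymous substitution.
Codon 3 (GAC, Asp): 1 synonymous substitution.
Total: 1 + 1 + 1 = 3.

3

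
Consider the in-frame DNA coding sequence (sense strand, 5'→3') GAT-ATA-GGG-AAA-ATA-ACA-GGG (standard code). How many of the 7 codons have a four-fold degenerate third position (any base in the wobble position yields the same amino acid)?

3

Codon 1 GAT (Asp): third position 2-fold.
Codon 2 ATA (Ile): third position 3-fold.
Codon 3 GGG (Gly): third position 4-fold.
Codon 4 AAA (Lys): third position 2-fold.
Codon 5 ATA (Ile): third position 3-fold.
Codon 6 ACA (Thr): third position 4-fold.
Codon 7 GGG (Gly): third position 4-fold.
Four-fold degenerate third positions: 3.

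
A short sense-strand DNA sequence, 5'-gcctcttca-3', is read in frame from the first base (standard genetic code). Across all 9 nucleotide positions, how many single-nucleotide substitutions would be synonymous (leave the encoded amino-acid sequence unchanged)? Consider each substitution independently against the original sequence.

9

Codon 1 (GCC, Ala): 3 synonymous substitutions.
Codon 2 (TCT, Ser): 3 synonymous substitutions.
Codon 3 (TCA, Ser): 3 synonymous substitutions.
Total: 3 + 3 + 3 = 9.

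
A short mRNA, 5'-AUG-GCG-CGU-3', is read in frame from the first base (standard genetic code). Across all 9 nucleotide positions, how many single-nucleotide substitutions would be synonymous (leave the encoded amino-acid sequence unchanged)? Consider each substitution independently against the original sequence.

Codon 1 (AUG, Met): 0 synonymous substitutions.
Codon 2 (GCG, Ala): 3 synonymous substitutions.
Codon 3 (CGU, Arg): 3 synonymous substitutions.
Total: 0 + 3 + 3 = 6.

6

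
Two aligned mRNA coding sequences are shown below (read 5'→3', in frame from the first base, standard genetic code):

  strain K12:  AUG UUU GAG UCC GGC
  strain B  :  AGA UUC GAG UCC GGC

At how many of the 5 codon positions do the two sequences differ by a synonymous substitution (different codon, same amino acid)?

1

Codon 1: AUG Met / AGA Arg — nonsynonymous.
Codon 2: UUU Phe / UUC Phe — synonymous.
Codon 3: GAG Glu / GAG Glu — identical.
Codon 4: UCC Ser / UCC Ser — identical.
Codon 5: GGC Gly / GGC Gly — identical.
Synonymous differences: 1.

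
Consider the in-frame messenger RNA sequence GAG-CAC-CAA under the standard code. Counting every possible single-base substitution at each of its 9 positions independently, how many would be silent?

Codon 1 (GAG, Glu): 1 synonymous substitution.
Codon 2 (CAC, His): 1 synonymous substitution.
Codon 3 (CAA, Gln): 1 synonymous substitution.
Total: 1 + 1 + 1 = 3.

3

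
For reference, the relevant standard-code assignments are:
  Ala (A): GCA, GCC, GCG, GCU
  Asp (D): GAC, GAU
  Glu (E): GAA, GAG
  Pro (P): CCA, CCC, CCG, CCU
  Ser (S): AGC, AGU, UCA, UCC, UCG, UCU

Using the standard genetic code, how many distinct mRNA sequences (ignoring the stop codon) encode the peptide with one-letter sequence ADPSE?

384

Ala: 4 codons.
Asp: 2 codons.
Pro: 4 codons.
Ser: 6 codons.
Glu: 2 codons.
4 × 2 × 4 × 6 × 2 = 384.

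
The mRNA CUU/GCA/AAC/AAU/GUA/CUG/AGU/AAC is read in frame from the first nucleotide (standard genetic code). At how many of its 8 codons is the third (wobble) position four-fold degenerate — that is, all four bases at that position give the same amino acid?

4

Codon 1 CUU (Leu): third position 4-fold.
Codon 2 GCA (Ala): third position 4-fold.
Codon 3 AAC (Asn): third position 2-fold.
Codon 4 AAU (Asn): third position 2-fold.
Codon 5 GUA (Val): third position 4-fold.
Codon 6 CUG (Leu): third position 4-fold.
Codon 7 AGU (Ser): third position 2-fold.
Codon 8 AAC (Asn): third position 2-fold.
Four-fold degenerate third positions: 4.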